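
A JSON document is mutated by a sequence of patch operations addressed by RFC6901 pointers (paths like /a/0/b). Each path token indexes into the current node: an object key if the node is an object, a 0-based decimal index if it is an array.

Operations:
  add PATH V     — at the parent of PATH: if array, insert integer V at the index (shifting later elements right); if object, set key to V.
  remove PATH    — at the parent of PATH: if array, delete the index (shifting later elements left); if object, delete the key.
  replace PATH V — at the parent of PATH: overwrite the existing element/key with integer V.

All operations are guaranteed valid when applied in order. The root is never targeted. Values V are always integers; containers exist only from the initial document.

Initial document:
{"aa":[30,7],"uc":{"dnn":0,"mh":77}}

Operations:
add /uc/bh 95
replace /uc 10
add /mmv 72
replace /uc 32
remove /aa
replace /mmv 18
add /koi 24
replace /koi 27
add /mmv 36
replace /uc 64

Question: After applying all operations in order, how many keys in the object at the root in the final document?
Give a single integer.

After op 1 (add /uc/bh 95): {"aa":[30,7],"uc":{"bh":95,"dnn":0,"mh":77}}
After op 2 (replace /uc 10): {"aa":[30,7],"uc":10}
After op 3 (add /mmv 72): {"aa":[30,7],"mmv":72,"uc":10}
After op 4 (replace /uc 32): {"aa":[30,7],"mmv":72,"uc":32}
After op 5 (remove /aa): {"mmv":72,"uc":32}
After op 6 (replace /mmv 18): {"mmv":18,"uc":32}
After op 7 (add /koi 24): {"koi":24,"mmv":18,"uc":32}
After op 8 (replace /koi 27): {"koi":27,"mmv":18,"uc":32}
After op 9 (add /mmv 36): {"koi":27,"mmv":36,"uc":32}
After op 10 (replace /uc 64): {"koi":27,"mmv":36,"uc":64}
Size at the root: 3

Answer: 3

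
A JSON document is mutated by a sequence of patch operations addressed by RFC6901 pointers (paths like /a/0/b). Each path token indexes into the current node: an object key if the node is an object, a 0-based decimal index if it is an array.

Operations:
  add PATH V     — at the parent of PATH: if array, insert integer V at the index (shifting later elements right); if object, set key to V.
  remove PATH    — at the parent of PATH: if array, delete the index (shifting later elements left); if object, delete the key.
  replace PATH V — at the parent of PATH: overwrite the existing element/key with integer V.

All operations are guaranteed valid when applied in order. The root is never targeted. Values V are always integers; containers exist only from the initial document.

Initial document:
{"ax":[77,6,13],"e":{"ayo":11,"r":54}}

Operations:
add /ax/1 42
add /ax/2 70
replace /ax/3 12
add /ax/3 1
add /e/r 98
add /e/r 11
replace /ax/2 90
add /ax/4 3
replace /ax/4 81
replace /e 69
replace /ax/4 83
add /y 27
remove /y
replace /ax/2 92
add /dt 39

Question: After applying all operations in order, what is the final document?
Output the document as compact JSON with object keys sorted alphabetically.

Answer: {"ax":[77,42,92,1,83,12,13],"dt":39,"e":69}

Derivation:
After op 1 (add /ax/1 42): {"ax":[77,42,6,13],"e":{"ayo":11,"r":54}}
After op 2 (add /ax/2 70): {"ax":[77,42,70,6,13],"e":{"ayo":11,"r":54}}
After op 3 (replace /ax/3 12): {"ax":[77,42,70,12,13],"e":{"ayo":11,"r":54}}
After op 4 (add /ax/3 1): {"ax":[77,42,70,1,12,13],"e":{"ayo":11,"r":54}}
After op 5 (add /e/r 98): {"ax":[77,42,70,1,12,13],"e":{"ayo":11,"r":98}}
After op 6 (add /e/r 11): {"ax":[77,42,70,1,12,13],"e":{"ayo":11,"r":11}}
After op 7 (replace /ax/2 90): {"ax":[77,42,90,1,12,13],"e":{"ayo":11,"r":11}}
After op 8 (add /ax/4 3): {"ax":[77,42,90,1,3,12,13],"e":{"ayo":11,"r":11}}
After op 9 (replace /ax/4 81): {"ax":[77,42,90,1,81,12,13],"e":{"ayo":11,"r":11}}
After op 10 (replace /e 69): {"ax":[77,42,90,1,81,12,13],"e":69}
After op 11 (replace /ax/4 83): {"ax":[77,42,90,1,83,12,13],"e":69}
After op 12 (add /y 27): {"ax":[77,42,90,1,83,12,13],"e":69,"y":27}
After op 13 (remove /y): {"ax":[77,42,90,1,83,12,13],"e":69}
After op 14 (replace /ax/2 92): {"ax":[77,42,92,1,83,12,13],"e":69}
After op 15 (add /dt 39): {"ax":[77,42,92,1,83,12,13],"dt":39,"e":69}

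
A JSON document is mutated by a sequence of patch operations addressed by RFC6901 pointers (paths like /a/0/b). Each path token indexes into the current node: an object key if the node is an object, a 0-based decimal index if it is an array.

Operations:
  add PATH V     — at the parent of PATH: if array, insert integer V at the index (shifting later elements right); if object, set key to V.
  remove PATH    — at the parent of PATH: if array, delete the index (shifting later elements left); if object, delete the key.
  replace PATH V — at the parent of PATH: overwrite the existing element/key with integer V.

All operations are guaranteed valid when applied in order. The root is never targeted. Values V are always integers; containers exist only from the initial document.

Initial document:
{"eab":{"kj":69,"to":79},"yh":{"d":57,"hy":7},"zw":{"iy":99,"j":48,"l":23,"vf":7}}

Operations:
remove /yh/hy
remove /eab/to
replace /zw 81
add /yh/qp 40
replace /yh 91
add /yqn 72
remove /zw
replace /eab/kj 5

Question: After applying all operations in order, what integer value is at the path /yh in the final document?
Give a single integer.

After op 1 (remove /yh/hy): {"eab":{"kj":69,"to":79},"yh":{"d":57},"zw":{"iy":99,"j":48,"l":23,"vf":7}}
After op 2 (remove /eab/to): {"eab":{"kj":69},"yh":{"d":57},"zw":{"iy":99,"j":48,"l":23,"vf":7}}
After op 3 (replace /zw 81): {"eab":{"kj":69},"yh":{"d":57},"zw":81}
After op 4 (add /yh/qp 40): {"eab":{"kj":69},"yh":{"d":57,"qp":40},"zw":81}
After op 5 (replace /yh 91): {"eab":{"kj":69},"yh":91,"zw":81}
After op 6 (add /yqn 72): {"eab":{"kj":69},"yh":91,"yqn":72,"zw":81}
After op 7 (remove /zw): {"eab":{"kj":69},"yh":91,"yqn":72}
After op 8 (replace /eab/kj 5): {"eab":{"kj":5},"yh":91,"yqn":72}
Value at /yh: 91

Answer: 91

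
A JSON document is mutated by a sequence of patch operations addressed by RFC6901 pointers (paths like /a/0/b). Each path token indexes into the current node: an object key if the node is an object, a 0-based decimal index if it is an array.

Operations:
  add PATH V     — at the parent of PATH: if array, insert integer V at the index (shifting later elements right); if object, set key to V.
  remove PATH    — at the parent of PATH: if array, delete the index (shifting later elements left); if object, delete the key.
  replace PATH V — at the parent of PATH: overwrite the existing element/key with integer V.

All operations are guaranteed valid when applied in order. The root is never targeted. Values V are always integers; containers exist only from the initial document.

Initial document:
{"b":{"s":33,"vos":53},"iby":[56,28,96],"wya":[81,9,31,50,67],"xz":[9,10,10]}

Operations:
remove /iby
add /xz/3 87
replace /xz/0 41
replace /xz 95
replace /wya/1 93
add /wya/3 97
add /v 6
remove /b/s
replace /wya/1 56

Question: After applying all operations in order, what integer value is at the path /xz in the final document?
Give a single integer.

Answer: 95

Derivation:
After op 1 (remove /iby): {"b":{"s":33,"vos":53},"wya":[81,9,31,50,67],"xz":[9,10,10]}
After op 2 (add /xz/3 87): {"b":{"s":33,"vos":53},"wya":[81,9,31,50,67],"xz":[9,10,10,87]}
After op 3 (replace /xz/0 41): {"b":{"s":33,"vos":53},"wya":[81,9,31,50,67],"xz":[41,10,10,87]}
After op 4 (replace /xz 95): {"b":{"s":33,"vos":53},"wya":[81,9,31,50,67],"xz":95}
After op 5 (replace /wya/1 93): {"b":{"s":33,"vos":53},"wya":[81,93,31,50,67],"xz":95}
After op 6 (add /wya/3 97): {"b":{"s":33,"vos":53},"wya":[81,93,31,97,50,67],"xz":95}
After op 7 (add /v 6): {"b":{"s":33,"vos":53},"v":6,"wya":[81,93,31,97,50,67],"xz":95}
After op 8 (remove /b/s): {"b":{"vos":53},"v":6,"wya":[81,93,31,97,50,67],"xz":95}
After op 9 (replace /wya/1 56): {"b":{"vos":53},"v":6,"wya":[81,56,31,97,50,67],"xz":95}
Value at /xz: 95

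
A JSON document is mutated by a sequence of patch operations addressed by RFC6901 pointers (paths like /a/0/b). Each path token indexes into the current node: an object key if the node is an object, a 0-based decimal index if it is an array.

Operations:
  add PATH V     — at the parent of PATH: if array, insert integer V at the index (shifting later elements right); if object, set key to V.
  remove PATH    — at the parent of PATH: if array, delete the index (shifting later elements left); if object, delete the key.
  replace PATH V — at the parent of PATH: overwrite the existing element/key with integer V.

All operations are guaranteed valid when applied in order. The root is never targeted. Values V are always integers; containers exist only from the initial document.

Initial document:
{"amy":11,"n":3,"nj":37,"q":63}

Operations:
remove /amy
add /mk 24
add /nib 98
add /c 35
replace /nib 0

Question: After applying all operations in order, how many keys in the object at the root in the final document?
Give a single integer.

Answer: 6

Derivation:
After op 1 (remove /amy): {"n":3,"nj":37,"q":63}
After op 2 (add /mk 24): {"mk":24,"n":3,"nj":37,"q":63}
After op 3 (add /nib 98): {"mk":24,"n":3,"nib":98,"nj":37,"q":63}
After op 4 (add /c 35): {"c":35,"mk":24,"n":3,"nib":98,"nj":37,"q":63}
After op 5 (replace /nib 0): {"c":35,"mk":24,"n":3,"nib":0,"nj":37,"q":63}
Size at the root: 6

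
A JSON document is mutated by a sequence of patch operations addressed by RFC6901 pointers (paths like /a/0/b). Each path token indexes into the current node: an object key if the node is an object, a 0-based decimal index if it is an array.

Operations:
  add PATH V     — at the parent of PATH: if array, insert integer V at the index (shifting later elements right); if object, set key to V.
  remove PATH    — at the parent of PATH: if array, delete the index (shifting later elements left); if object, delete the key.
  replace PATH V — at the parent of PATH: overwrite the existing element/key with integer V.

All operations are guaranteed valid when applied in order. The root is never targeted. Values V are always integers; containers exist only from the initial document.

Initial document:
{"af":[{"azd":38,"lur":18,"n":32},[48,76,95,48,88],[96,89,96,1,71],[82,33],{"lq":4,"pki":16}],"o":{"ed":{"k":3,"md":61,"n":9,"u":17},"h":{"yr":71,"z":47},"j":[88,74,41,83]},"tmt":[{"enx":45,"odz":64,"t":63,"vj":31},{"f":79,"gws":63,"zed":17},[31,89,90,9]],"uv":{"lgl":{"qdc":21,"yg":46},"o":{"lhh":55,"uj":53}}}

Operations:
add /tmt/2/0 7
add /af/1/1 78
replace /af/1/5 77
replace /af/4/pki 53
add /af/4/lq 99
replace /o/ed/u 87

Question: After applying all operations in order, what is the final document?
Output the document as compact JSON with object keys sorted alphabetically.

Answer: {"af":[{"azd":38,"lur":18,"n":32},[48,78,76,95,48,77],[96,89,96,1,71],[82,33],{"lq":99,"pki":53}],"o":{"ed":{"k":3,"md":61,"n":9,"u":87},"h":{"yr":71,"z":47},"j":[88,74,41,83]},"tmt":[{"enx":45,"odz":64,"t":63,"vj":31},{"f":79,"gws":63,"zed":17},[7,31,89,90,9]],"uv":{"lgl":{"qdc":21,"yg":46},"o":{"lhh":55,"uj":53}}}

Derivation:
After op 1 (add /tmt/2/0 7): {"af":[{"azd":38,"lur":18,"n":32},[48,76,95,48,88],[96,89,96,1,71],[82,33],{"lq":4,"pki":16}],"o":{"ed":{"k":3,"md":61,"n":9,"u":17},"h":{"yr":71,"z":47},"j":[88,74,41,83]},"tmt":[{"enx":45,"odz":64,"t":63,"vj":31},{"f":79,"gws":63,"zed":17},[7,31,89,90,9]],"uv":{"lgl":{"qdc":21,"yg":46},"o":{"lhh":55,"uj":53}}}
After op 2 (add /af/1/1 78): {"af":[{"azd":38,"lur":18,"n":32},[48,78,76,95,48,88],[96,89,96,1,71],[82,33],{"lq":4,"pki":16}],"o":{"ed":{"k":3,"md":61,"n":9,"u":17},"h":{"yr":71,"z":47},"j":[88,74,41,83]},"tmt":[{"enx":45,"odz":64,"t":63,"vj":31},{"f":79,"gws":63,"zed":17},[7,31,89,90,9]],"uv":{"lgl":{"qdc":21,"yg":46},"o":{"lhh":55,"uj":53}}}
After op 3 (replace /af/1/5 77): {"af":[{"azd":38,"lur":18,"n":32},[48,78,76,95,48,77],[96,89,96,1,71],[82,33],{"lq":4,"pki":16}],"o":{"ed":{"k":3,"md":61,"n":9,"u":17},"h":{"yr":71,"z":47},"j":[88,74,41,83]},"tmt":[{"enx":45,"odz":64,"t":63,"vj":31},{"f":79,"gws":63,"zed":17},[7,31,89,90,9]],"uv":{"lgl":{"qdc":21,"yg":46},"o":{"lhh":55,"uj":53}}}
After op 4 (replace /af/4/pki 53): {"af":[{"azd":38,"lur":18,"n":32},[48,78,76,95,48,77],[96,89,96,1,71],[82,33],{"lq":4,"pki":53}],"o":{"ed":{"k":3,"md":61,"n":9,"u":17},"h":{"yr":71,"z":47},"j":[88,74,41,83]},"tmt":[{"enx":45,"odz":64,"t":63,"vj":31},{"f":79,"gws":63,"zed":17},[7,31,89,90,9]],"uv":{"lgl":{"qdc":21,"yg":46},"o":{"lhh":55,"uj":53}}}
After op 5 (add /af/4/lq 99): {"af":[{"azd":38,"lur":18,"n":32},[48,78,76,95,48,77],[96,89,96,1,71],[82,33],{"lq":99,"pki":53}],"o":{"ed":{"k":3,"md":61,"n":9,"u":17},"h":{"yr":71,"z":47},"j":[88,74,41,83]},"tmt":[{"enx":45,"odz":64,"t":63,"vj":31},{"f":79,"gws":63,"zed":17},[7,31,89,90,9]],"uv":{"lgl":{"qdc":21,"yg":46},"o":{"lhh":55,"uj":53}}}
After op 6 (replace /o/ed/u 87): {"af":[{"azd":38,"lur":18,"n":32},[48,78,76,95,48,77],[96,89,96,1,71],[82,33],{"lq":99,"pki":53}],"o":{"ed":{"k":3,"md":61,"n":9,"u":87},"h":{"yr":71,"z":47},"j":[88,74,41,83]},"tmt":[{"enx":45,"odz":64,"t":63,"vj":31},{"f":79,"gws":63,"zed":17},[7,31,89,90,9]],"uv":{"lgl":{"qdc":21,"yg":46},"o":{"lhh":55,"uj":53}}}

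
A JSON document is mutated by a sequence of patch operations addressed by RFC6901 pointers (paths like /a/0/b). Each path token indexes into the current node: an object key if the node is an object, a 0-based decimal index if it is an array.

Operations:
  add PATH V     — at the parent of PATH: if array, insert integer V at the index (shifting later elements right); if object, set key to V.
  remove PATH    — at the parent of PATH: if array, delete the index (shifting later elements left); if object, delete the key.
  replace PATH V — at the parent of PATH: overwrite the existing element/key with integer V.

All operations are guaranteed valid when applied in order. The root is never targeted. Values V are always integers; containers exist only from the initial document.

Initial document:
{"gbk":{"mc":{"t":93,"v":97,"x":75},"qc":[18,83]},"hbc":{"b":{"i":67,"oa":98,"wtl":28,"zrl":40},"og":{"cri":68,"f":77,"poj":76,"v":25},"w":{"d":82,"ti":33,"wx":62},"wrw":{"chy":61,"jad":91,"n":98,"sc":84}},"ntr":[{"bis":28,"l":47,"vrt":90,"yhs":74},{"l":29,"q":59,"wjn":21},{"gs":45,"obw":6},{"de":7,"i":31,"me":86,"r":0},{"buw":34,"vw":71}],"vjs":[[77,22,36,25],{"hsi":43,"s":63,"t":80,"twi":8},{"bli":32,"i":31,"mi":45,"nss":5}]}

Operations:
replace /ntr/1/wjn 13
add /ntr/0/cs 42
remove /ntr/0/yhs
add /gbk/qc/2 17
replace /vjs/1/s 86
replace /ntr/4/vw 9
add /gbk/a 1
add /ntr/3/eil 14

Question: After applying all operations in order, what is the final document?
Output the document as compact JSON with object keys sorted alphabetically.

After op 1 (replace /ntr/1/wjn 13): {"gbk":{"mc":{"t":93,"v":97,"x":75},"qc":[18,83]},"hbc":{"b":{"i":67,"oa":98,"wtl":28,"zrl":40},"og":{"cri":68,"f":77,"poj":76,"v":25},"w":{"d":82,"ti":33,"wx":62},"wrw":{"chy":61,"jad":91,"n":98,"sc":84}},"ntr":[{"bis":28,"l":47,"vrt":90,"yhs":74},{"l":29,"q":59,"wjn":13},{"gs":45,"obw":6},{"de":7,"i":31,"me":86,"r":0},{"buw":34,"vw":71}],"vjs":[[77,22,36,25],{"hsi":43,"s":63,"t":80,"twi":8},{"bli":32,"i":31,"mi":45,"nss":5}]}
After op 2 (add /ntr/0/cs 42): {"gbk":{"mc":{"t":93,"v":97,"x":75},"qc":[18,83]},"hbc":{"b":{"i":67,"oa":98,"wtl":28,"zrl":40},"og":{"cri":68,"f":77,"poj":76,"v":25},"w":{"d":82,"ti":33,"wx":62},"wrw":{"chy":61,"jad":91,"n":98,"sc":84}},"ntr":[{"bis":28,"cs":42,"l":47,"vrt":90,"yhs":74},{"l":29,"q":59,"wjn":13},{"gs":45,"obw":6},{"de":7,"i":31,"me":86,"r":0},{"buw":34,"vw":71}],"vjs":[[77,22,36,25],{"hsi":43,"s":63,"t":80,"twi":8},{"bli":32,"i":31,"mi":45,"nss":5}]}
After op 3 (remove /ntr/0/yhs): {"gbk":{"mc":{"t":93,"v":97,"x":75},"qc":[18,83]},"hbc":{"b":{"i":67,"oa":98,"wtl":28,"zrl":40},"og":{"cri":68,"f":77,"poj":76,"v":25},"w":{"d":82,"ti":33,"wx":62},"wrw":{"chy":61,"jad":91,"n":98,"sc":84}},"ntr":[{"bis":28,"cs":42,"l":47,"vrt":90},{"l":29,"q":59,"wjn":13},{"gs":45,"obw":6},{"de":7,"i":31,"me":86,"r":0},{"buw":34,"vw":71}],"vjs":[[77,22,36,25],{"hsi":43,"s":63,"t":80,"twi":8},{"bli":32,"i":31,"mi":45,"nss":5}]}
After op 4 (add /gbk/qc/2 17): {"gbk":{"mc":{"t":93,"v":97,"x":75},"qc":[18,83,17]},"hbc":{"b":{"i":67,"oa":98,"wtl":28,"zrl":40},"og":{"cri":68,"f":77,"poj":76,"v":25},"w":{"d":82,"ti":33,"wx":62},"wrw":{"chy":61,"jad":91,"n":98,"sc":84}},"ntr":[{"bis":28,"cs":42,"l":47,"vrt":90},{"l":29,"q":59,"wjn":13},{"gs":45,"obw":6},{"de":7,"i":31,"me":86,"r":0},{"buw":34,"vw":71}],"vjs":[[77,22,36,25],{"hsi":43,"s":63,"t":80,"twi":8},{"bli":32,"i":31,"mi":45,"nss":5}]}
After op 5 (replace /vjs/1/s 86): {"gbk":{"mc":{"t":93,"v":97,"x":75},"qc":[18,83,17]},"hbc":{"b":{"i":67,"oa":98,"wtl":28,"zrl":40},"og":{"cri":68,"f":77,"poj":76,"v":25},"w":{"d":82,"ti":33,"wx":62},"wrw":{"chy":61,"jad":91,"n":98,"sc":84}},"ntr":[{"bis":28,"cs":42,"l":47,"vrt":90},{"l":29,"q":59,"wjn":13},{"gs":45,"obw":6},{"de":7,"i":31,"me":86,"r":0},{"buw":34,"vw":71}],"vjs":[[77,22,36,25],{"hsi":43,"s":86,"t":80,"twi":8},{"bli":32,"i":31,"mi":45,"nss":5}]}
After op 6 (replace /ntr/4/vw 9): {"gbk":{"mc":{"t":93,"v":97,"x":75},"qc":[18,83,17]},"hbc":{"b":{"i":67,"oa":98,"wtl":28,"zrl":40},"og":{"cri":68,"f":77,"poj":76,"v":25},"w":{"d":82,"ti":33,"wx":62},"wrw":{"chy":61,"jad":91,"n":98,"sc":84}},"ntr":[{"bis":28,"cs":42,"l":47,"vrt":90},{"l":29,"q":59,"wjn":13},{"gs":45,"obw":6},{"de":7,"i":31,"me":86,"r":0},{"buw":34,"vw":9}],"vjs":[[77,22,36,25],{"hsi":43,"s":86,"t":80,"twi":8},{"bli":32,"i":31,"mi":45,"nss":5}]}
After op 7 (add /gbk/a 1): {"gbk":{"a":1,"mc":{"t":93,"v":97,"x":75},"qc":[18,83,17]},"hbc":{"b":{"i":67,"oa":98,"wtl":28,"zrl":40},"og":{"cri":68,"f":77,"poj":76,"v":25},"w":{"d":82,"ti":33,"wx":62},"wrw":{"chy":61,"jad":91,"n":98,"sc":84}},"ntr":[{"bis":28,"cs":42,"l":47,"vrt":90},{"l":29,"q":59,"wjn":13},{"gs":45,"obw":6},{"de":7,"i":31,"me":86,"r":0},{"buw":34,"vw":9}],"vjs":[[77,22,36,25],{"hsi":43,"s":86,"t":80,"twi":8},{"bli":32,"i":31,"mi":45,"nss":5}]}
After op 8 (add /ntr/3/eil 14): {"gbk":{"a":1,"mc":{"t":93,"v":97,"x":75},"qc":[18,83,17]},"hbc":{"b":{"i":67,"oa":98,"wtl":28,"zrl":40},"og":{"cri":68,"f":77,"poj":76,"v":25},"w":{"d":82,"ti":33,"wx":62},"wrw":{"chy":61,"jad":91,"n":98,"sc":84}},"ntr":[{"bis":28,"cs":42,"l":47,"vrt":90},{"l":29,"q":59,"wjn":13},{"gs":45,"obw":6},{"de":7,"eil":14,"i":31,"me":86,"r":0},{"buw":34,"vw":9}],"vjs":[[77,22,36,25],{"hsi":43,"s":86,"t":80,"twi":8},{"bli":32,"i":31,"mi":45,"nss":5}]}

Answer: {"gbk":{"a":1,"mc":{"t":93,"v":97,"x":75},"qc":[18,83,17]},"hbc":{"b":{"i":67,"oa":98,"wtl":28,"zrl":40},"og":{"cri":68,"f":77,"poj":76,"v":25},"w":{"d":82,"ti":33,"wx":62},"wrw":{"chy":61,"jad":91,"n":98,"sc":84}},"ntr":[{"bis":28,"cs":42,"l":47,"vrt":90},{"l":29,"q":59,"wjn":13},{"gs":45,"obw":6},{"de":7,"eil":14,"i":31,"me":86,"r":0},{"buw":34,"vw":9}],"vjs":[[77,22,36,25],{"hsi":43,"s":86,"t":80,"twi":8},{"bli":32,"i":31,"mi":45,"nss":5}]}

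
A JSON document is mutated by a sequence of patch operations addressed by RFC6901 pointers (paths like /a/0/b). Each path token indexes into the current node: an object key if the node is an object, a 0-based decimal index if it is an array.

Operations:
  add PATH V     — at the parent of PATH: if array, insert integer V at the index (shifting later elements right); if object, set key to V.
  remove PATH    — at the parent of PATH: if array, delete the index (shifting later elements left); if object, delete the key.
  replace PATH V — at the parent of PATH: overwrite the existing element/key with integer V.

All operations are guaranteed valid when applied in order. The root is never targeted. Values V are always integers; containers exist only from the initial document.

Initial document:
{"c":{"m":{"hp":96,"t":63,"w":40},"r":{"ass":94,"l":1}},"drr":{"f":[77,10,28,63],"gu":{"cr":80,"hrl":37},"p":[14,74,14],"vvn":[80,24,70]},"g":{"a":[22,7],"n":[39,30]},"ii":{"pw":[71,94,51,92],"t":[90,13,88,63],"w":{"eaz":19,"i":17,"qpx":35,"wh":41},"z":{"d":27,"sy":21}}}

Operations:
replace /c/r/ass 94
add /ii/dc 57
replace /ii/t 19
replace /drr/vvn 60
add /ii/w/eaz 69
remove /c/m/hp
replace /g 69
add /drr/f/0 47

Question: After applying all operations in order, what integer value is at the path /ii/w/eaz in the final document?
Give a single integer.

Answer: 69

Derivation:
After op 1 (replace /c/r/ass 94): {"c":{"m":{"hp":96,"t":63,"w":40},"r":{"ass":94,"l":1}},"drr":{"f":[77,10,28,63],"gu":{"cr":80,"hrl":37},"p":[14,74,14],"vvn":[80,24,70]},"g":{"a":[22,7],"n":[39,30]},"ii":{"pw":[71,94,51,92],"t":[90,13,88,63],"w":{"eaz":19,"i":17,"qpx":35,"wh":41},"z":{"d":27,"sy":21}}}
After op 2 (add /ii/dc 57): {"c":{"m":{"hp":96,"t":63,"w":40},"r":{"ass":94,"l":1}},"drr":{"f":[77,10,28,63],"gu":{"cr":80,"hrl":37},"p":[14,74,14],"vvn":[80,24,70]},"g":{"a":[22,7],"n":[39,30]},"ii":{"dc":57,"pw":[71,94,51,92],"t":[90,13,88,63],"w":{"eaz":19,"i":17,"qpx":35,"wh":41},"z":{"d":27,"sy":21}}}
After op 3 (replace /ii/t 19): {"c":{"m":{"hp":96,"t":63,"w":40},"r":{"ass":94,"l":1}},"drr":{"f":[77,10,28,63],"gu":{"cr":80,"hrl":37},"p":[14,74,14],"vvn":[80,24,70]},"g":{"a":[22,7],"n":[39,30]},"ii":{"dc":57,"pw":[71,94,51,92],"t":19,"w":{"eaz":19,"i":17,"qpx":35,"wh":41},"z":{"d":27,"sy":21}}}
After op 4 (replace /drr/vvn 60): {"c":{"m":{"hp":96,"t":63,"w":40},"r":{"ass":94,"l":1}},"drr":{"f":[77,10,28,63],"gu":{"cr":80,"hrl":37},"p":[14,74,14],"vvn":60},"g":{"a":[22,7],"n":[39,30]},"ii":{"dc":57,"pw":[71,94,51,92],"t":19,"w":{"eaz":19,"i":17,"qpx":35,"wh":41},"z":{"d":27,"sy":21}}}
After op 5 (add /ii/w/eaz 69): {"c":{"m":{"hp":96,"t":63,"w":40},"r":{"ass":94,"l":1}},"drr":{"f":[77,10,28,63],"gu":{"cr":80,"hrl":37},"p":[14,74,14],"vvn":60},"g":{"a":[22,7],"n":[39,30]},"ii":{"dc":57,"pw":[71,94,51,92],"t":19,"w":{"eaz":69,"i":17,"qpx":35,"wh":41},"z":{"d":27,"sy":21}}}
After op 6 (remove /c/m/hp): {"c":{"m":{"t":63,"w":40},"r":{"ass":94,"l":1}},"drr":{"f":[77,10,28,63],"gu":{"cr":80,"hrl":37},"p":[14,74,14],"vvn":60},"g":{"a":[22,7],"n":[39,30]},"ii":{"dc":57,"pw":[71,94,51,92],"t":19,"w":{"eaz":69,"i":17,"qpx":35,"wh":41},"z":{"d":27,"sy":21}}}
After op 7 (replace /g 69): {"c":{"m":{"t":63,"w":40},"r":{"ass":94,"l":1}},"drr":{"f":[77,10,28,63],"gu":{"cr":80,"hrl":37},"p":[14,74,14],"vvn":60},"g":69,"ii":{"dc":57,"pw":[71,94,51,92],"t":19,"w":{"eaz":69,"i":17,"qpx":35,"wh":41},"z":{"d":27,"sy":21}}}
After op 8 (add /drr/f/0 47): {"c":{"m":{"t":63,"w":40},"r":{"ass":94,"l":1}},"drr":{"f":[47,77,10,28,63],"gu":{"cr":80,"hrl":37},"p":[14,74,14],"vvn":60},"g":69,"ii":{"dc":57,"pw":[71,94,51,92],"t":19,"w":{"eaz":69,"i":17,"qpx":35,"wh":41},"z":{"d":27,"sy":21}}}
Value at /ii/w/eaz: 69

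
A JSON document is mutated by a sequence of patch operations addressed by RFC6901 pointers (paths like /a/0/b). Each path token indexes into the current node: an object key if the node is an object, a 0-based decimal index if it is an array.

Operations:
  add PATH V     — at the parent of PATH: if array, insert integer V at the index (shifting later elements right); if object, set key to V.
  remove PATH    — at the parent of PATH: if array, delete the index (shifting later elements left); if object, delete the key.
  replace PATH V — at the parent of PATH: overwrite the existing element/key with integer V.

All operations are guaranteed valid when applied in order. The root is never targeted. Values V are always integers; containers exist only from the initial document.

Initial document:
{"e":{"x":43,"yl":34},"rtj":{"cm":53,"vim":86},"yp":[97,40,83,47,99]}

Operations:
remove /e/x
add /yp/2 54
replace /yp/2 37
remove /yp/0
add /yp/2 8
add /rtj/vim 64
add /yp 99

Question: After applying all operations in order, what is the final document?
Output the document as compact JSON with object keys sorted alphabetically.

After op 1 (remove /e/x): {"e":{"yl":34},"rtj":{"cm":53,"vim":86},"yp":[97,40,83,47,99]}
After op 2 (add /yp/2 54): {"e":{"yl":34},"rtj":{"cm":53,"vim":86},"yp":[97,40,54,83,47,99]}
After op 3 (replace /yp/2 37): {"e":{"yl":34},"rtj":{"cm":53,"vim":86},"yp":[97,40,37,83,47,99]}
After op 4 (remove /yp/0): {"e":{"yl":34},"rtj":{"cm":53,"vim":86},"yp":[40,37,83,47,99]}
After op 5 (add /yp/2 8): {"e":{"yl":34},"rtj":{"cm":53,"vim":86},"yp":[40,37,8,83,47,99]}
After op 6 (add /rtj/vim 64): {"e":{"yl":34},"rtj":{"cm":53,"vim":64},"yp":[40,37,8,83,47,99]}
After op 7 (add /yp 99): {"e":{"yl":34},"rtj":{"cm":53,"vim":64},"yp":99}

Answer: {"e":{"yl":34},"rtj":{"cm":53,"vim":64},"yp":99}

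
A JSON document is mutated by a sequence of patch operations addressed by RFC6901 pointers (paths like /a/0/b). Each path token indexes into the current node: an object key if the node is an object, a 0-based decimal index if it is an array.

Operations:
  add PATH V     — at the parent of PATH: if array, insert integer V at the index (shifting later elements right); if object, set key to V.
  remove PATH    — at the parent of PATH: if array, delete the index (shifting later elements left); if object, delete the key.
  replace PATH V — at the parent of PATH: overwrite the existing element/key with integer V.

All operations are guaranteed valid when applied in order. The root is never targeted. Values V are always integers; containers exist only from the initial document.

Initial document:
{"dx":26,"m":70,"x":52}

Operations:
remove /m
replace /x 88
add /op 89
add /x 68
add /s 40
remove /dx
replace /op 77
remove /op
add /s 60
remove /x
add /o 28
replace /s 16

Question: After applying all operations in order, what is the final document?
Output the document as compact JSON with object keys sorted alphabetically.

Answer: {"o":28,"s":16}

Derivation:
After op 1 (remove /m): {"dx":26,"x":52}
After op 2 (replace /x 88): {"dx":26,"x":88}
After op 3 (add /op 89): {"dx":26,"op":89,"x":88}
After op 4 (add /x 68): {"dx":26,"op":89,"x":68}
After op 5 (add /s 40): {"dx":26,"op":89,"s":40,"x":68}
After op 6 (remove /dx): {"op":89,"s":40,"x":68}
After op 7 (replace /op 77): {"op":77,"s":40,"x":68}
After op 8 (remove /op): {"s":40,"x":68}
After op 9 (add /s 60): {"s":60,"x":68}
After op 10 (remove /x): {"s":60}
After op 11 (add /o 28): {"o":28,"s":60}
After op 12 (replace /s 16): {"o":28,"s":16}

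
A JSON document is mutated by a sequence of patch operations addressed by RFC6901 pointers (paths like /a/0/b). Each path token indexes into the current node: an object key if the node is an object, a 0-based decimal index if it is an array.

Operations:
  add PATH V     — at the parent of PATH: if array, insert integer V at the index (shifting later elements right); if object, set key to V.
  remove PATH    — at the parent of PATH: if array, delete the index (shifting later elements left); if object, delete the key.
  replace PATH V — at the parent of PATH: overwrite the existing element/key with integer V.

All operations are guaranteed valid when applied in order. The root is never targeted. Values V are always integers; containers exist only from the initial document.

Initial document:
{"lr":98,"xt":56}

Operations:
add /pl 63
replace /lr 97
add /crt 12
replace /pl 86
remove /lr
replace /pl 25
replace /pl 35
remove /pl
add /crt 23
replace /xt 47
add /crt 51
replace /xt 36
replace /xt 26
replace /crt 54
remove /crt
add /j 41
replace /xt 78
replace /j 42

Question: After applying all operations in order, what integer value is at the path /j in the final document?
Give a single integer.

Answer: 42

Derivation:
After op 1 (add /pl 63): {"lr":98,"pl":63,"xt":56}
After op 2 (replace /lr 97): {"lr":97,"pl":63,"xt":56}
After op 3 (add /crt 12): {"crt":12,"lr":97,"pl":63,"xt":56}
After op 4 (replace /pl 86): {"crt":12,"lr":97,"pl":86,"xt":56}
After op 5 (remove /lr): {"crt":12,"pl":86,"xt":56}
After op 6 (replace /pl 25): {"crt":12,"pl":25,"xt":56}
After op 7 (replace /pl 35): {"crt":12,"pl":35,"xt":56}
After op 8 (remove /pl): {"crt":12,"xt":56}
After op 9 (add /crt 23): {"crt":23,"xt":56}
After op 10 (replace /xt 47): {"crt":23,"xt":47}
After op 11 (add /crt 51): {"crt":51,"xt":47}
After op 12 (replace /xt 36): {"crt":51,"xt":36}
After op 13 (replace /xt 26): {"crt":51,"xt":26}
After op 14 (replace /crt 54): {"crt":54,"xt":26}
After op 15 (remove /crt): {"xt":26}
After op 16 (add /j 41): {"j":41,"xt":26}
After op 17 (replace /xt 78): {"j":41,"xt":78}
After op 18 (replace /j 42): {"j":42,"xt":78}
Value at /j: 42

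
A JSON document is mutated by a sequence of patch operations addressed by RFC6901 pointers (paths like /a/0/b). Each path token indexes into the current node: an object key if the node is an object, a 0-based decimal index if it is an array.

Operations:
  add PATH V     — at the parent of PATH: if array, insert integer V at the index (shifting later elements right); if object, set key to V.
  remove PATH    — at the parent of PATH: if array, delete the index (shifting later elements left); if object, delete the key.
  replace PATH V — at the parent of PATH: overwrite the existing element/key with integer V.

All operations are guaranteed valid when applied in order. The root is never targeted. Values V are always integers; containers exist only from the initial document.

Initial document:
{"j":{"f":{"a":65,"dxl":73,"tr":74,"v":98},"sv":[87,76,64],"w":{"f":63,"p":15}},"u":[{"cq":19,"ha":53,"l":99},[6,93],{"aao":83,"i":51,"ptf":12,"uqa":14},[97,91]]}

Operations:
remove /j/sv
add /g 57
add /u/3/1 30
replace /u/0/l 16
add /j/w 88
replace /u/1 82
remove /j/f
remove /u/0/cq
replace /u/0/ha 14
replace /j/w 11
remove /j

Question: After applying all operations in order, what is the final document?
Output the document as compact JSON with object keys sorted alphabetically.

Answer: {"g":57,"u":[{"ha":14,"l":16},82,{"aao":83,"i":51,"ptf":12,"uqa":14},[97,30,91]]}

Derivation:
After op 1 (remove /j/sv): {"j":{"f":{"a":65,"dxl":73,"tr":74,"v":98},"w":{"f":63,"p":15}},"u":[{"cq":19,"ha":53,"l":99},[6,93],{"aao":83,"i":51,"ptf":12,"uqa":14},[97,91]]}
After op 2 (add /g 57): {"g":57,"j":{"f":{"a":65,"dxl":73,"tr":74,"v":98},"w":{"f":63,"p":15}},"u":[{"cq":19,"ha":53,"l":99},[6,93],{"aao":83,"i":51,"ptf":12,"uqa":14},[97,91]]}
After op 3 (add /u/3/1 30): {"g":57,"j":{"f":{"a":65,"dxl":73,"tr":74,"v":98},"w":{"f":63,"p":15}},"u":[{"cq":19,"ha":53,"l":99},[6,93],{"aao":83,"i":51,"ptf":12,"uqa":14},[97,30,91]]}
After op 4 (replace /u/0/l 16): {"g":57,"j":{"f":{"a":65,"dxl":73,"tr":74,"v":98},"w":{"f":63,"p":15}},"u":[{"cq":19,"ha":53,"l":16},[6,93],{"aao":83,"i":51,"ptf":12,"uqa":14},[97,30,91]]}
After op 5 (add /j/w 88): {"g":57,"j":{"f":{"a":65,"dxl":73,"tr":74,"v":98},"w":88},"u":[{"cq":19,"ha":53,"l":16},[6,93],{"aao":83,"i":51,"ptf":12,"uqa":14},[97,30,91]]}
After op 6 (replace /u/1 82): {"g":57,"j":{"f":{"a":65,"dxl":73,"tr":74,"v":98},"w":88},"u":[{"cq":19,"ha":53,"l":16},82,{"aao":83,"i":51,"ptf":12,"uqa":14},[97,30,91]]}
After op 7 (remove /j/f): {"g":57,"j":{"w":88},"u":[{"cq":19,"ha":53,"l":16},82,{"aao":83,"i":51,"ptf":12,"uqa":14},[97,30,91]]}
After op 8 (remove /u/0/cq): {"g":57,"j":{"w":88},"u":[{"ha":53,"l":16},82,{"aao":83,"i":51,"ptf":12,"uqa":14},[97,30,91]]}
After op 9 (replace /u/0/ha 14): {"g":57,"j":{"w":88},"u":[{"ha":14,"l":16},82,{"aao":83,"i":51,"ptf":12,"uqa":14},[97,30,91]]}
After op 10 (replace /j/w 11): {"g":57,"j":{"w":11},"u":[{"ha":14,"l":16},82,{"aao":83,"i":51,"ptf":12,"uqa":14},[97,30,91]]}
After op 11 (remove /j): {"g":57,"u":[{"ha":14,"l":16},82,{"aao":83,"i":51,"ptf":12,"uqa":14},[97,30,91]]}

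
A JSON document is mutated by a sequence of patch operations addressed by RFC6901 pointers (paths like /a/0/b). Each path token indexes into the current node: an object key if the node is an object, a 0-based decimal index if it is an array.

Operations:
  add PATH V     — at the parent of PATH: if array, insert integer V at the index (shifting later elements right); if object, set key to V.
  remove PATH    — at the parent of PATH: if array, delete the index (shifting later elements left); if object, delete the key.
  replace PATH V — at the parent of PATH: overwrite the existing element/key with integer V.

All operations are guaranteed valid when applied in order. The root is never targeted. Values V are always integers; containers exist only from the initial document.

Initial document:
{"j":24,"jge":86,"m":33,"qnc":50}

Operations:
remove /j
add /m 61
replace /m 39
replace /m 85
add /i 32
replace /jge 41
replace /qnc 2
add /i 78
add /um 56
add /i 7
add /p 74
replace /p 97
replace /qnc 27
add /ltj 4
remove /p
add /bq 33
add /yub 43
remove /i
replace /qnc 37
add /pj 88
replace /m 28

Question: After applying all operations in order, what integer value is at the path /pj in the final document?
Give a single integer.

Answer: 88

Derivation:
After op 1 (remove /j): {"jge":86,"m":33,"qnc":50}
After op 2 (add /m 61): {"jge":86,"m":61,"qnc":50}
After op 3 (replace /m 39): {"jge":86,"m":39,"qnc":50}
After op 4 (replace /m 85): {"jge":86,"m":85,"qnc":50}
After op 5 (add /i 32): {"i":32,"jge":86,"m":85,"qnc":50}
After op 6 (replace /jge 41): {"i":32,"jge":41,"m":85,"qnc":50}
After op 7 (replace /qnc 2): {"i":32,"jge":41,"m":85,"qnc":2}
After op 8 (add /i 78): {"i":78,"jge":41,"m":85,"qnc":2}
After op 9 (add /um 56): {"i":78,"jge":41,"m":85,"qnc":2,"um":56}
After op 10 (add /i 7): {"i":7,"jge":41,"m":85,"qnc":2,"um":56}
After op 11 (add /p 74): {"i":7,"jge":41,"m":85,"p":74,"qnc":2,"um":56}
After op 12 (replace /p 97): {"i":7,"jge":41,"m":85,"p":97,"qnc":2,"um":56}
After op 13 (replace /qnc 27): {"i":7,"jge":41,"m":85,"p":97,"qnc":27,"um":56}
After op 14 (add /ltj 4): {"i":7,"jge":41,"ltj":4,"m":85,"p":97,"qnc":27,"um":56}
After op 15 (remove /p): {"i":7,"jge":41,"ltj":4,"m":85,"qnc":27,"um":56}
After op 16 (add /bq 33): {"bq":33,"i":7,"jge":41,"ltj":4,"m":85,"qnc":27,"um":56}
After op 17 (add /yub 43): {"bq":33,"i":7,"jge":41,"ltj":4,"m":85,"qnc":27,"um":56,"yub":43}
After op 18 (remove /i): {"bq":33,"jge":41,"ltj":4,"m":85,"qnc":27,"um":56,"yub":43}
After op 19 (replace /qnc 37): {"bq":33,"jge":41,"ltj":4,"m":85,"qnc":37,"um":56,"yub":43}
After op 20 (add /pj 88): {"bq":33,"jge":41,"ltj":4,"m":85,"pj":88,"qnc":37,"um":56,"yub":43}
After op 21 (replace /m 28): {"bq":33,"jge":41,"ltj":4,"m":28,"pj":88,"qnc":37,"um":56,"yub":43}
Value at /pj: 88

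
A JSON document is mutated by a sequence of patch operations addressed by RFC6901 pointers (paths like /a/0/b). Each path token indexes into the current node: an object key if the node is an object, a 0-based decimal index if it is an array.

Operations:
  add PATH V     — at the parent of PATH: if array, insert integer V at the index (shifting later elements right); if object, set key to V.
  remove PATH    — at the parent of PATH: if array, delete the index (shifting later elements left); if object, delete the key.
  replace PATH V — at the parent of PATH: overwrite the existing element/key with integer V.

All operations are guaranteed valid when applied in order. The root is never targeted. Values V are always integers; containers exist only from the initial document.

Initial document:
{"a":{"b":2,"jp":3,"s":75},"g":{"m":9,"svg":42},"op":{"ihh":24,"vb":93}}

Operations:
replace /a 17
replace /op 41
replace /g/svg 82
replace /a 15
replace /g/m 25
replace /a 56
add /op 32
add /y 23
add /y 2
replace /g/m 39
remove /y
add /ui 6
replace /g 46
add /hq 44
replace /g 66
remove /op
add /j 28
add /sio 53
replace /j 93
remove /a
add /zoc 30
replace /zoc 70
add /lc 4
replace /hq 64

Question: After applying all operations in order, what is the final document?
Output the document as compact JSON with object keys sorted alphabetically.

After op 1 (replace /a 17): {"a":17,"g":{"m":9,"svg":42},"op":{"ihh":24,"vb":93}}
After op 2 (replace /op 41): {"a":17,"g":{"m":9,"svg":42},"op":41}
After op 3 (replace /g/svg 82): {"a":17,"g":{"m":9,"svg":82},"op":41}
After op 4 (replace /a 15): {"a":15,"g":{"m":9,"svg":82},"op":41}
After op 5 (replace /g/m 25): {"a":15,"g":{"m":25,"svg":82},"op":41}
After op 6 (replace /a 56): {"a":56,"g":{"m":25,"svg":82},"op":41}
After op 7 (add /op 32): {"a":56,"g":{"m":25,"svg":82},"op":32}
After op 8 (add /y 23): {"a":56,"g":{"m":25,"svg":82},"op":32,"y":23}
After op 9 (add /y 2): {"a":56,"g":{"m":25,"svg":82},"op":32,"y":2}
After op 10 (replace /g/m 39): {"a":56,"g":{"m":39,"svg":82},"op":32,"y":2}
After op 11 (remove /y): {"a":56,"g":{"m":39,"svg":82},"op":32}
After op 12 (add /ui 6): {"a":56,"g":{"m":39,"svg":82},"op":32,"ui":6}
After op 13 (replace /g 46): {"a":56,"g":46,"op":32,"ui":6}
After op 14 (add /hq 44): {"a":56,"g":46,"hq":44,"op":32,"ui":6}
After op 15 (replace /g 66): {"a":56,"g":66,"hq":44,"op":32,"ui":6}
After op 16 (remove /op): {"a":56,"g":66,"hq":44,"ui":6}
After op 17 (add /j 28): {"a":56,"g":66,"hq":44,"j":28,"ui":6}
After op 18 (add /sio 53): {"a":56,"g":66,"hq":44,"j":28,"sio":53,"ui":6}
After op 19 (replace /j 93): {"a":56,"g":66,"hq":44,"j":93,"sio":53,"ui":6}
After op 20 (remove /a): {"g":66,"hq":44,"j":93,"sio":53,"ui":6}
After op 21 (add /zoc 30): {"g":66,"hq":44,"j":93,"sio":53,"ui":6,"zoc":30}
After op 22 (replace /zoc 70): {"g":66,"hq":44,"j":93,"sio":53,"ui":6,"zoc":70}
After op 23 (add /lc 4): {"g":66,"hq":44,"j":93,"lc":4,"sio":53,"ui":6,"zoc":70}
After op 24 (replace /hq 64): {"g":66,"hq":64,"j":93,"lc":4,"sio":53,"ui":6,"zoc":70}

Answer: {"g":66,"hq":64,"j":93,"lc":4,"sio":53,"ui":6,"zoc":70}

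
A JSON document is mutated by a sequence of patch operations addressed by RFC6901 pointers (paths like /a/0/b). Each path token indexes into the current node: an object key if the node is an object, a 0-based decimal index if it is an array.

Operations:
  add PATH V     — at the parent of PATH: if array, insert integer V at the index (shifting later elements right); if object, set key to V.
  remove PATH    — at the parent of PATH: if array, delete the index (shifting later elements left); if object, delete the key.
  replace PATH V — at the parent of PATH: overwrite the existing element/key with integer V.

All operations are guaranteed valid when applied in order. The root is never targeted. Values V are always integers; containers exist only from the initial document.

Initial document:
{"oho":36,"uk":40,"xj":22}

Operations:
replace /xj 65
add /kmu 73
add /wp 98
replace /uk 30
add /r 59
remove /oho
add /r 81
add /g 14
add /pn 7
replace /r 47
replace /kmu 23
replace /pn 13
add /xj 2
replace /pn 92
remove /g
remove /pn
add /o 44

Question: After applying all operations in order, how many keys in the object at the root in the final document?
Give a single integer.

Answer: 6

Derivation:
After op 1 (replace /xj 65): {"oho":36,"uk":40,"xj":65}
After op 2 (add /kmu 73): {"kmu":73,"oho":36,"uk":40,"xj":65}
After op 3 (add /wp 98): {"kmu":73,"oho":36,"uk":40,"wp":98,"xj":65}
After op 4 (replace /uk 30): {"kmu":73,"oho":36,"uk":30,"wp":98,"xj":65}
After op 5 (add /r 59): {"kmu":73,"oho":36,"r":59,"uk":30,"wp":98,"xj":65}
After op 6 (remove /oho): {"kmu":73,"r":59,"uk":30,"wp":98,"xj":65}
After op 7 (add /r 81): {"kmu":73,"r":81,"uk":30,"wp":98,"xj":65}
After op 8 (add /g 14): {"g":14,"kmu":73,"r":81,"uk":30,"wp":98,"xj":65}
After op 9 (add /pn 7): {"g":14,"kmu":73,"pn":7,"r":81,"uk":30,"wp":98,"xj":65}
After op 10 (replace /r 47): {"g":14,"kmu":73,"pn":7,"r":47,"uk":30,"wp":98,"xj":65}
After op 11 (replace /kmu 23): {"g":14,"kmu":23,"pn":7,"r":47,"uk":30,"wp":98,"xj":65}
After op 12 (replace /pn 13): {"g":14,"kmu":23,"pn":13,"r":47,"uk":30,"wp":98,"xj":65}
After op 13 (add /xj 2): {"g":14,"kmu":23,"pn":13,"r":47,"uk":30,"wp":98,"xj":2}
After op 14 (replace /pn 92): {"g":14,"kmu":23,"pn":92,"r":47,"uk":30,"wp":98,"xj":2}
After op 15 (remove /g): {"kmu":23,"pn":92,"r":47,"uk":30,"wp":98,"xj":2}
After op 16 (remove /pn): {"kmu":23,"r":47,"uk":30,"wp":98,"xj":2}
After op 17 (add /o 44): {"kmu":23,"o":44,"r":47,"uk":30,"wp":98,"xj":2}
Size at the root: 6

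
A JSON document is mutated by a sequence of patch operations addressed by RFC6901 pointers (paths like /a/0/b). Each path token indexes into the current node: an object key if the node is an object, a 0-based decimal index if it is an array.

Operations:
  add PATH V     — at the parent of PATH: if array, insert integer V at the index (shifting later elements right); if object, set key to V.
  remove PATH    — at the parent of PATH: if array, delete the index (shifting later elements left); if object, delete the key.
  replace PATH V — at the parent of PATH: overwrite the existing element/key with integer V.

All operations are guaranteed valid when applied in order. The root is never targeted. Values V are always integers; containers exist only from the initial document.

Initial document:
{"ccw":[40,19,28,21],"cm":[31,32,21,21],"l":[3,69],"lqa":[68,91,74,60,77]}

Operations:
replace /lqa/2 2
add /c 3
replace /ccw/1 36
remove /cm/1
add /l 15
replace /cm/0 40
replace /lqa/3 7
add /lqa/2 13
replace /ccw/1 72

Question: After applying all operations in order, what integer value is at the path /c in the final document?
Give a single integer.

Answer: 3

Derivation:
After op 1 (replace /lqa/2 2): {"ccw":[40,19,28,21],"cm":[31,32,21,21],"l":[3,69],"lqa":[68,91,2,60,77]}
After op 2 (add /c 3): {"c":3,"ccw":[40,19,28,21],"cm":[31,32,21,21],"l":[3,69],"lqa":[68,91,2,60,77]}
After op 3 (replace /ccw/1 36): {"c":3,"ccw":[40,36,28,21],"cm":[31,32,21,21],"l":[3,69],"lqa":[68,91,2,60,77]}
After op 4 (remove /cm/1): {"c":3,"ccw":[40,36,28,21],"cm":[31,21,21],"l":[3,69],"lqa":[68,91,2,60,77]}
After op 5 (add /l 15): {"c":3,"ccw":[40,36,28,21],"cm":[31,21,21],"l":15,"lqa":[68,91,2,60,77]}
After op 6 (replace /cm/0 40): {"c":3,"ccw":[40,36,28,21],"cm":[40,21,21],"l":15,"lqa":[68,91,2,60,77]}
After op 7 (replace /lqa/3 7): {"c":3,"ccw":[40,36,28,21],"cm":[40,21,21],"l":15,"lqa":[68,91,2,7,77]}
After op 8 (add /lqa/2 13): {"c":3,"ccw":[40,36,28,21],"cm":[40,21,21],"l":15,"lqa":[68,91,13,2,7,77]}
After op 9 (replace /ccw/1 72): {"c":3,"ccw":[40,72,28,21],"cm":[40,21,21],"l":15,"lqa":[68,91,13,2,7,77]}
Value at /c: 3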